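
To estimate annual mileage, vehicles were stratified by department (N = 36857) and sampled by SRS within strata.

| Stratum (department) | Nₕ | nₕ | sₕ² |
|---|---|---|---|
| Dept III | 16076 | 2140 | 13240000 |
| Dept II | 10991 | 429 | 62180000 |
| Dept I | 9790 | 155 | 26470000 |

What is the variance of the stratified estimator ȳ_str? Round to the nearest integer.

Var(ȳ_str) = Σₕ Wₕ²(1 − fₕ)sₕ²/nₕ with Wₕ = Nₕ/N, N = 36857.
Dept III: Wₕ = 0.43617223; term = 0.43617223²·(1 − 0.13311769)·13240000/2140 = 1020.3528.
Dept II: Wₕ = 0.29820658; term = 0.29820658²·(1 − 0.03903194)·62180000/429 = 12386.164.
Dept I: Wₕ = 0.26562118; term = 0.26562118²·(1 − 0.01583248)·26470000/155 = 11858.143.
Sum = 25264.66.

25265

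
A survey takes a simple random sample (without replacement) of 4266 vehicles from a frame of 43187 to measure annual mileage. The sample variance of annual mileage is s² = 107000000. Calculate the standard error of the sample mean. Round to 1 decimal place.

150.3

Under SRS without replacement, Var(ȳ) = (1 − f)·s²/n with f = n/N = 4266/43187 = 0.09877973.
Var(ȳ) = (1 − 0.09877973)·107000000/4266 = 0.90122027·25082.044 = 22604.447.
SE(ȳ) = √(22604.447) = 150.3.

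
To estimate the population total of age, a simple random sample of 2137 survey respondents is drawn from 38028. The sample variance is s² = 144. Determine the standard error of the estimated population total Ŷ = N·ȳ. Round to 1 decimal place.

9590.1

Var(Ŷ) = N²·Var(ȳ) = N²·(1 − n/N)·s²/n.
f = 2137/38028 = 0.05619543; Var(ȳ) = 0.94380457·144/2137 = 0.0635975.
Var(Ŷ) = 38028² · 0.0635975 = 9.1970175 × 10^7.
SE(Ŷ) = √(9.1970175 × 10^7) = 9590.1.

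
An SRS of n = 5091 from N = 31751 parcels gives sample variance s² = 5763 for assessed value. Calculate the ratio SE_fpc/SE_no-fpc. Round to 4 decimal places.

0.9163

f = n/N = 5091/31751 = 0.16034141.
SE_no-fpc = √(s²/n) = 1.0639538; SE_fpc = √((1−f)s²/n) = 0.97493156.
Ratio = √(1−f) = 0.91632887.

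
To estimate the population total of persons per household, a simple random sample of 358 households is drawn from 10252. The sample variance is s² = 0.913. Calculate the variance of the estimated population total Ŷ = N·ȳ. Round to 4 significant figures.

Var(Ŷ) = N²·Var(ȳ) = N²·(1 − n/N)·s²/n.
f = 358/10252 = 0.03492002; Var(ȳ) = 0.96507998·0.913/358 = 0.0024612235.
Var(Ŷ) = 10252² · 0.0024612235 = 258683.21.

258700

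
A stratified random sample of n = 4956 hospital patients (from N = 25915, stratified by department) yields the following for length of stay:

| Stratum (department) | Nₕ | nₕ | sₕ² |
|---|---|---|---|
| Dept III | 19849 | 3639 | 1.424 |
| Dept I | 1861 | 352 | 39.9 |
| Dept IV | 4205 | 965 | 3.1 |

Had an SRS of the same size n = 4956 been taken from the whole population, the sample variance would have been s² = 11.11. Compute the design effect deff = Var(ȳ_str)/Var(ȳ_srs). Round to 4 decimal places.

0.4008

Var(ȳ_str) = Σ Wₕ²(1−fₕ)sₕ²/nₕ with Wₕ = Nₕ/25915:
  Dept III: (19849/25915)²·(1−3639/19849)·1.424/3639 = 1.8747664 × 10^-4
  Dept I: (1861/25915)²·(1−352/1861)·39.9/352 = 4.7398371 × 10^-4
  Dept IV: (4205/25915)²·(1−965/4205)·3.1/965 = 6.5169286 × 10^-5
  → Var(ȳ_str) = 7.2662964 × 10^-4.
Var(ȳ_srs) = (1 − 4956/25915)·11.11/4956 = 0.001813018.
deff = (7.2662964 × 10^-4) / 0.001813018 = 0.4008.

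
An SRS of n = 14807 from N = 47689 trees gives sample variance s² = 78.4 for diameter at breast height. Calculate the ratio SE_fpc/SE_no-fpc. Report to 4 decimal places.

0.8304

f = n/N = 14807/47689 = 0.31049089.
SE_no-fpc = √(s²/n) = 0.072765328; SE_fpc = √((1−f)s²/n) = 0.060421917.
Ratio = √(1−f) = 0.83036685.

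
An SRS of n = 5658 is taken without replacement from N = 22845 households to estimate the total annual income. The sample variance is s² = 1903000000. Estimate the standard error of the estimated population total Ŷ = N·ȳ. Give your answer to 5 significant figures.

Var(Ŷ) = N²·Var(ȳ) = N²·(1 − n/N)·s²/n.
f = 5658/22845 = 0.24766907; Var(ȳ) = 0.75233093·1903000000/5658 = 253037.43.
Var(Ŷ) = 22845² · 253037.43 = 1.3205872 × 10^14.
SE(Ŷ) = √(1.3205872 × 10^14) = 1.1492 × 10^7.

1.1492 × 10^7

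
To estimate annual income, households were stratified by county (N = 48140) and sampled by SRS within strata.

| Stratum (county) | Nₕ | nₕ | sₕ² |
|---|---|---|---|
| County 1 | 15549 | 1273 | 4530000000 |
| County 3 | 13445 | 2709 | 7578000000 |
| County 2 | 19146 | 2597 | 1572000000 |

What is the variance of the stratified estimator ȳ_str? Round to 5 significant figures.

597850

Var(ȳ_str) = Σₕ Wₕ²(1 − fₕ)sₕ²/nₕ with Wₕ = Nₕ/N, N = 48140.
County 1: Wₕ = 0.32299543; term = 0.32299543²·(1 − 0.08187022)·4530000000/1273 = 340852.61.
County 3: Wₕ = 0.27928957; term = 0.27928957²·(1 − 0.20148754)·7578000000/2709 = 174235.54.
County 2: Wₕ = 0.39771500; term = 0.39771500²·(1 − 0.13564191)·1572000000/2597 = 82759.571.
Sum = 597847.72.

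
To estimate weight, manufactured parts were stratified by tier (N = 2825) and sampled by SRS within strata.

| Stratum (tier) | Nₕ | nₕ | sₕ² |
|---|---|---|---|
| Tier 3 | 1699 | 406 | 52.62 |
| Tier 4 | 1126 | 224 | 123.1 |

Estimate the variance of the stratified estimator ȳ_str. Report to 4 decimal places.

0.1056

Var(ȳ_str) = Σₕ Wₕ²(1 − fₕ)sₕ²/nₕ with Wₕ = Nₕ/N, N = 2825.
Tier 3: Wₕ = 0.60141593; term = 0.60141593²·(1 − 0.23896410)·52.62/406 = 0.0356763.
Tier 4: Wₕ = 0.39858407; term = 0.39858407²·(1 − 0.19893428)·123.1/224 = 0.069938781.
Sum = 0.10561508.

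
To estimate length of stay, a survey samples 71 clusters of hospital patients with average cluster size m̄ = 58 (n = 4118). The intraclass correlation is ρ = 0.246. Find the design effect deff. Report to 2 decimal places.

15.02

deff = 1 + (58 − 1)·0.246 = 1 + 14.022 = 15.022.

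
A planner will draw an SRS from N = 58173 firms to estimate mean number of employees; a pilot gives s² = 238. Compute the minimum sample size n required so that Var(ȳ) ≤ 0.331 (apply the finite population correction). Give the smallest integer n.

711

Without fpc, n₀ = s²/D = 238/0.331 = 719.0332.
With fpc, (1 − n/N)·s²/n ≤ D requires n ≥ n₀/(1 + n₀/N) = 719.0332/(1 + 719.0332/58173) = 710.2543.
Rounding up, n = 711.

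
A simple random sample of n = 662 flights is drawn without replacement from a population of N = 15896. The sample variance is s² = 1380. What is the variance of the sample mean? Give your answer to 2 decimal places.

Under SRS without replacement, Var(ȳ) = (1 − f)·s²/n with f = n/N = 662/15896 = 0.04164570.
Var(ȳ) = (1 − 0.04164570)·1380/662 = 0.95835430·2.0845921 = 1.9977779.

2.00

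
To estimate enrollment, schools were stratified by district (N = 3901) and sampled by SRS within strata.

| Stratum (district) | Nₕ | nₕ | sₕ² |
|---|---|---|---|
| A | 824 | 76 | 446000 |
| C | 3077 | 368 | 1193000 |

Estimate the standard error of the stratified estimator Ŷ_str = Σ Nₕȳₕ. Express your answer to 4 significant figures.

Var(Ŷ_str) = Σₕ Nₕ²(1 − fₕ)sₕ²/nₕ.
A: 824²·(1 − 76/824)·446000/76 = 3.6170131 × 10^9.
C: 3077²·(1 − 368/3077)·1193000/368 = 2.7022724 × 10^10.
Sum = 3.0639737 × 10^10.
SE = √(3.0639737 × 10^10) = 175000.

175000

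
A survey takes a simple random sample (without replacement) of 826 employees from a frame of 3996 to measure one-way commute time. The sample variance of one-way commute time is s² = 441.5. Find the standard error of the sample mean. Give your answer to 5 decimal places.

0.65117

Under SRS without replacement, Var(ȳ) = (1 − f)·s²/n with f = n/N = 826/3996 = 0.20670671.
Var(ȳ) = (1 − 0.20670671)·441.5/826 = 0.79329329·0.53450363 = 0.42401815.
SE(ȳ) = √(0.42401815) = 0.65117.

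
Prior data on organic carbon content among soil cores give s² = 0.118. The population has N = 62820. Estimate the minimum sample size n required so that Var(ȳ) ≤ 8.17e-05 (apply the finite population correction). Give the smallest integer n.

Without fpc, n₀ = s²/D = 0.118/8.17e-05 = 1444.3084.
With fpc, (1 − n/N)·s²/n ≤ D requires n ≥ n₀/(1 + n₀/N) = 1444.3084/(1 + 1444.3084/62820) = 1411.8483.
Rounding up, n = 1412.

1412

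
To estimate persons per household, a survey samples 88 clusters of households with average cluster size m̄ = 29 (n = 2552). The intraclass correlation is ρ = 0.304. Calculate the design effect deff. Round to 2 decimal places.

deff = 1 + (29 − 1)·0.304 = 1 + 8.512 = 9.512.

9.51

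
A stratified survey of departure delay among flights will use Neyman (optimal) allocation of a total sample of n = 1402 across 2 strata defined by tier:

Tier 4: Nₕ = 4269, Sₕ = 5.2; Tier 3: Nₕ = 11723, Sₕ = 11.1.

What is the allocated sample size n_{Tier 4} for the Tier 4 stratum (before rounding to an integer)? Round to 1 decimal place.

Neyman allocation: nₕ = n·NₕSₕ / Σⱼ NⱼSⱼ.
Σ NⱼSⱼ = 4269·5.2 + 11723·11.1 = 152324.1.
n_{Tier 4} = 1402·4269·5.2 / 152324.1 = 204.3.

204.3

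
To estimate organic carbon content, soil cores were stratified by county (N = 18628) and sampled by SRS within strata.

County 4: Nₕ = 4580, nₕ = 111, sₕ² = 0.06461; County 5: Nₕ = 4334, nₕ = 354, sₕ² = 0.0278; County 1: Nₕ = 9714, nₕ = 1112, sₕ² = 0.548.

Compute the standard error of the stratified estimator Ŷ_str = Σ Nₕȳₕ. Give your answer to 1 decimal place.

233.3

Var(Ŷ_str) = Σₕ Nₕ²(1 − fₕ)sₕ²/nₕ.
County 4: 4580²·(1 − 111/4580)·0.06461/111 = 11913.863.
County 5: 4334²·(1 − 354/4334)·0.0278/354 = 1354.6076.
County 1: 9714²·(1 − 1112/9714)·0.548/1112 = 41178.764.
Sum = 54447.235.
SE = √(54447.235) = 233.3.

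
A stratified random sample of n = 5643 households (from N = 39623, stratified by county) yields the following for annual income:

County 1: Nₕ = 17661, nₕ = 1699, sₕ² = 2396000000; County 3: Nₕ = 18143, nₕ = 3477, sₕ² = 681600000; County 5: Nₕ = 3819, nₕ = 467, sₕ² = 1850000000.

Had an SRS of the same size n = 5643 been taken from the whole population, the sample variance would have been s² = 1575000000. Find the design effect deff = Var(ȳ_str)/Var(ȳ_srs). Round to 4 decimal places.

Var(ȳ_str) = Σ Wₕ²(1−fₕ)sₕ²/nₕ with Wₕ = Nₕ/39623:
  County 1: (17661/39623)²·(1−1699/17661)·2396000000/1699 = 253221.93
  County 3: (18143/39623)²·(1−3477/18143)·681600000/3477 = 33223.927
  County 5: (3819/39623)²·(1−467/3819)·1850000000/467 = 32300.839
  → Var(ȳ_str) = 318746.7.
Var(ȳ_srs) = (1 − 5643/39623)·1575000000/5643 = 239357.22.
deff = 318746.7 / 239357.22 = 1.3317.

1.3317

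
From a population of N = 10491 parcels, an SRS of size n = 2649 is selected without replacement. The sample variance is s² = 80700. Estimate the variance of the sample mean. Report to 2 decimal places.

Under SRS without replacement, Var(ȳ) = (1 − f)·s²/n with f = n/N = 2649/10491 = 0.25250214.
Var(ȳ) = (1 − 0.25250214)·80700/2649 = 0.74749786·30.464326 = 22.772018.

22.77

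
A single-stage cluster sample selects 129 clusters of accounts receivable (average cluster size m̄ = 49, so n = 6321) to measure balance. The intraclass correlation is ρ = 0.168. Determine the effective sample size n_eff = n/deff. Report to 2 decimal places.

deff = 1 + (49 − 1)·0.168 = 1 + 8.064 = 9.064.
n_eff = 6321 / 9.064 = 697.37.

697.37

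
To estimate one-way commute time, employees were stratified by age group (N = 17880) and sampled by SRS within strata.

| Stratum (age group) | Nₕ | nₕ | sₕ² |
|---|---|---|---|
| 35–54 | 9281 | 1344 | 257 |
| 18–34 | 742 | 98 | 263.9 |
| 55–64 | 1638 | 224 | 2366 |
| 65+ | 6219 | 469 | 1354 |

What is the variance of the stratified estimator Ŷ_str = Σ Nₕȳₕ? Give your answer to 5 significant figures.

Var(Ŷ_str) = Σₕ Nₕ²(1 − fₕ)sₕ²/nₕ.
35–54: 9281²·(1 − 1344/9281)·257/1344 = 1.4085913 × 10^7.
18–34: 742²·(1 − 98/742)·263.9/98 = 1.2867764 × 10^6.
55–64: 1638²·(1 − 224/1638)·2366/224 = 2.4464144 × 10^7.
65+: 6219²·(1 − 469/6219)·1354/469 = 1.0323673 × 10^8.
Sum = 1.4307356 × 10^8.

1.4307 × 10^8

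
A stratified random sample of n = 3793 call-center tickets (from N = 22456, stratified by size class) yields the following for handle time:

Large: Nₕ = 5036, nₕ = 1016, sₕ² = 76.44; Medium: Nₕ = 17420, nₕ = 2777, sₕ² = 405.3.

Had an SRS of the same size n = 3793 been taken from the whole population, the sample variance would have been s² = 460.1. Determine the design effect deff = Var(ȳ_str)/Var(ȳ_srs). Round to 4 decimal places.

0.7623

Var(ȳ_str) = Σ Wₕ²(1−fₕ)sₕ²/nₕ with Wₕ = Nₕ/22456:
  Large: (5036/22456)²·(1−1016/5036)·76.44/1016 = 0.003020466
  Medium: (17420/22456)²·(1−2777/17420)·405.3/2777 = 0.073826816
  → Var(ȳ_str) = 0.076847282.
Var(ȳ_srs) = (1 − 3793/22456)·460.1/3793 = 0.10081344.
deff = 0.076847282 / 0.10081344 = 0.7623.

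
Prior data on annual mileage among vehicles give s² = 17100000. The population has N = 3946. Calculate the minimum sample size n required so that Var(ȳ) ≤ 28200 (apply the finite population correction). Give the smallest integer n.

526

Without fpc, n₀ = s²/D = 17100000/28200 = 606.3830.
With fpc, (1 − n/N)·s²/n ≤ D requires n ≥ n₀/(1 + n₀/N) = 606.3830/(1 + 606.3830/3946) = 525.6120.
Rounding up, n = 526.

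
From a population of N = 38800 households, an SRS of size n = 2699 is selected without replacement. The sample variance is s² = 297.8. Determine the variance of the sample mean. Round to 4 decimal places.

Under SRS without replacement, Var(ȳ) = (1 − f)·s²/n with f = n/N = 2699/38800 = 0.06956186.
Var(ȳ) = (1 − 0.06956186)·297.8/2699 = 0.93043814·0.11033716 = 0.1026619.

0.1027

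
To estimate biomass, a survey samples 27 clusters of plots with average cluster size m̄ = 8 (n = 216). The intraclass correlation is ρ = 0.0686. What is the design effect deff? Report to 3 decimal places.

1.480

deff = 1 + (8 − 1)·0.0686 = 1 + 0.4802 = 1.4802.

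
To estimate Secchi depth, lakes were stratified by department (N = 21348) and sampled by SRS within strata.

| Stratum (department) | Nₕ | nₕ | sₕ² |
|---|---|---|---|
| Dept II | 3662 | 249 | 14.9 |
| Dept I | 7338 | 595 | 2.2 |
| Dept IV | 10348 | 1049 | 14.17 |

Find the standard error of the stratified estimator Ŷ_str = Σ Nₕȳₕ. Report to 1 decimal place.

1493.5

Var(Ŷ_str) = Σₕ Nₕ²(1 − fₕ)sₕ²/nₕ.
Dept II: 3662²·(1 − 249/3662)·14.9/249 = 747896.58.
Dept I: 7338²·(1 − 595/7338)·2.2/595 = 182951.76.
Dept IV: 10348²·(1 − 1049/10348)·14.17/1049 = 1.2998314 × 10^6.
Sum = 2.2306797 × 10^6.
SE = √(2.2306797 × 10^6) = 1493.5.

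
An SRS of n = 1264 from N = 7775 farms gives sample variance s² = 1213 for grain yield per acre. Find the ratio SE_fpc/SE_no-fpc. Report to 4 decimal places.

f = n/N = 1264/7775 = 0.16257235.
SE_no-fpc = √(s²/n) = 0.97961824; SE_fpc = √((1−f)s²/n) = 0.89645917.
Ratio = √(1−f) = 0.91511073.

0.9151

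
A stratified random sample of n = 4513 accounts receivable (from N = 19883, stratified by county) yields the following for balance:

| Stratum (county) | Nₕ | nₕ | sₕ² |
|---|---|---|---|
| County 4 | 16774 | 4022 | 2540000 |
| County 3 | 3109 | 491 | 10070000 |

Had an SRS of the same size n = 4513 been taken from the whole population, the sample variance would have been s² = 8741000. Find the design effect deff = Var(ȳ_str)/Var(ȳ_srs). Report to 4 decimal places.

0.5102

Var(ȳ_str) = Σ Wₕ²(1−fₕ)sₕ²/nₕ with Wₕ = Nₕ/19883:
  County 4: (16774/19883)²·(1−4022/16774)·2540000/4022 = 341.69826
  County 3: (3109/19883)²·(1−491/3109)·10070000/491 = 422.25472
  → Var(ȳ_str) = 763.95298.
Var(ȳ_srs) = (1 − 4513/19883)·8741000/4513 = 1497.2273.
deff = 763.95298 / 1497.2273 = 0.5102.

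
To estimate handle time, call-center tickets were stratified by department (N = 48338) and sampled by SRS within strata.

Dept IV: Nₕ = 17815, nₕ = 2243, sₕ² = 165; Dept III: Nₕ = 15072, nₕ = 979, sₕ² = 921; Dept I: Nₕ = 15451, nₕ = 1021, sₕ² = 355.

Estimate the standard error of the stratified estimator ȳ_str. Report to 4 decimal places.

0.3570

Var(ȳ_str) = Σₕ Wₕ²(1 − fₕ)sₕ²/nₕ with Wₕ = Nₕ/N, N = 48338.
Dept IV: Wₕ = 0.36855062; term = 0.36855062²·(1 − 0.12590514)·165/2243 = 0.0087338864.
Dept III: Wₕ = 0.31180438; term = 0.31180438²·(1 − 0.06495488)·921/979 = 0.085521227.
Dept I: Wₕ = 0.31964500; term = 0.31964500²·(1 − 0.06607987)·355/1021 = 0.033177845.
Sum = 0.12743296.
SE = √(0.12743296) = 0.3570.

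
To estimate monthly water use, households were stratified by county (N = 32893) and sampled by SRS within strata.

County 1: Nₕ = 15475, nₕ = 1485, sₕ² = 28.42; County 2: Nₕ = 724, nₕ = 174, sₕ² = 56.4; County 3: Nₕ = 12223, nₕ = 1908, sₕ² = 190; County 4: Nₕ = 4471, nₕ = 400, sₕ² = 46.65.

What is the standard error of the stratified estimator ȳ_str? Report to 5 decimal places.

Var(ȳ_str) = Σₕ Wₕ²(1 − fₕ)sₕ²/nₕ with Wₕ = Nₕ/N, N = 32893.
County 1: Wₕ = 0.47046484; term = 0.47046484²·(1 − 0.09596123)·28.42/1485 = 0.0038294731.
County 2: Wₕ = 0.02201076; term = 0.02201076²·(1 − 0.24033149)·56.4/174 = 1.1929552 × 10^-4.
County 3: Wₕ = 0.37159882; term = 0.37159882²·(1 − 0.15609916)·190/1908 = 0.011604203.
County 4: Wₕ = 0.13592558; term = 0.13592558²·(1 − 0.08946544)·46.65/400 = 0.0019619614.
Sum = 0.017514933.
SE = √(0.017514933) = 0.13234.

0.13234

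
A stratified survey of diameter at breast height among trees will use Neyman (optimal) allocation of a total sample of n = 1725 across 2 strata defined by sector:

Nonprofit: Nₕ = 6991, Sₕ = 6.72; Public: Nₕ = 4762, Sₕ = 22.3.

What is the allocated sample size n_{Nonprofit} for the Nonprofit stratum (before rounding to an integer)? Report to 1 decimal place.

Neyman allocation: nₕ = n·NₕSₕ / Σⱼ NⱼSⱼ.
Σ NⱼSⱼ = 6991·6.72 + 4762·22.3 = 153172.12.
n_{Nonprofit} = 1725·6991·6.72 / 153172.12 = 529.1.

529.1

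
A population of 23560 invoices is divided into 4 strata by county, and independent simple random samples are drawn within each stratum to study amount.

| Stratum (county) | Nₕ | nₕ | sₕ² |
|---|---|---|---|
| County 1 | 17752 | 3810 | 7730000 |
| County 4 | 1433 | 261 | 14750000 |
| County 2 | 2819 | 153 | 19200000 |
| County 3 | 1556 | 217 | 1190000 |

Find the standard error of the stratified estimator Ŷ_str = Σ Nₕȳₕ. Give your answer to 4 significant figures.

1.246 × 10^6

Var(Ŷ_str) = Σₕ Nₕ²(1 − fₕ)sₕ²/nₕ.
County 1: 17752²·(1 − 3810/17752)·7730000/3810 = 5.0214239 × 10^11.
County 4: 1433²·(1 − 261/1433)·14750000/261 = 9.4912916 × 10^10.
County 2: 2819²·(1 − 153/2819)·19200000/153 = 9.431158 × 10^11.
County 3: 1556²·(1 − 217/1556)·1190000/217 = 1.1425557 × 10^10.
Sum = 1.5515967 × 10^12.
SE = √(1.5515967 × 10^12) = 1.246 × 10^6.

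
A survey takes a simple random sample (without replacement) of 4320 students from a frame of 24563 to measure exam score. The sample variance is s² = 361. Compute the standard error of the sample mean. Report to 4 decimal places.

Under SRS without replacement, Var(ȳ) = (1 − f)·s²/n with f = n/N = 4320/24563 = 0.17587428.
Var(ȳ) = (1 − 0.17587428)·361/4320 = 0.82412572·0.083564815 = 0.068867913.
SE(ȳ) = √(0.068867913) = 0.2624.

0.2624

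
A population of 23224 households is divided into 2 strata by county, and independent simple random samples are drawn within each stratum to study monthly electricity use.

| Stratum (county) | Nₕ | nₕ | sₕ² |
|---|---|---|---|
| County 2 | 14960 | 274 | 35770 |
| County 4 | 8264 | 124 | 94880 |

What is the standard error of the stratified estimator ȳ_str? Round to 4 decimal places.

12.1906

Var(ȳ_str) = Σₕ Wₕ²(1 − fₕ)sₕ²/nₕ with Wₕ = Nₕ/N, N = 23224.
County 2: Wₕ = 0.64416121; term = 0.64416121²·(1 − 0.01831551)·35770/274 = 53.177688.
County 4: Wₕ = 0.35583879; term = 0.35583879²·(1 − 0.01500484)·94880/124 = 95.431919.
Sum = 148.60961.
SE = √(148.60961) = 12.1906.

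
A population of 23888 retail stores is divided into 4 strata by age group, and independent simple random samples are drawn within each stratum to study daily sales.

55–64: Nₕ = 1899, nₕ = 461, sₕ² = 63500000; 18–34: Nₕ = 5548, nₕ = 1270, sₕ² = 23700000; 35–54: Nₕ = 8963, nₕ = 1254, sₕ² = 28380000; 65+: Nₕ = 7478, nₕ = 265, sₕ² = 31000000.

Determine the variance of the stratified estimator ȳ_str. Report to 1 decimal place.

15233.2

Var(ȳ_str) = Σₕ Wₕ²(1 − fₕ)sₕ²/nₕ with Wₕ = Nₕ/N, N = 23888.
55–64: Wₕ = 0.07949598; term = 0.07949598²·(1 − 0.24275935)·63500000/461 = 659.16945.
18–34: Wₕ = 0.23225050; term = 0.23225050²·(1 − 0.22891132)·23700000/1270 = 776.17969.
35–54: Wₕ = 0.37520931; term = 0.37520931²·(1 − 0.13990851)·28380000/1254 = 2740.3543.
65+: Wₕ = 0.31304421; term = 0.31304421²·(1 − 0.03543728)·31000000/265 = 11057.517.
Sum = 15233.22.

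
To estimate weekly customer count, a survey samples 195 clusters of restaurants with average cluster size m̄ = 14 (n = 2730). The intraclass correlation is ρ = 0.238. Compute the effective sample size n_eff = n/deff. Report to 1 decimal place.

666.8

deff = 1 + (14 − 1)·0.238 = 1 + 3.094 = 4.094.
n_eff = 2730 / 4.094 = 666.8.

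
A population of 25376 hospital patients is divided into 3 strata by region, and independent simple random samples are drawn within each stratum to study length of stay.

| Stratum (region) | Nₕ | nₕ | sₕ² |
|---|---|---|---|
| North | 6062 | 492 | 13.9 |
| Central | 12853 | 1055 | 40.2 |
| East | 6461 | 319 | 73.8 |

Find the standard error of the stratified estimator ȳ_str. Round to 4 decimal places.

Var(ȳ_str) = Σₕ Wₕ²(1 − fₕ)sₕ²/nₕ with Wₕ = Nₕ/N, N = 25376.
North: Wₕ = 0.23888714; term = 0.23888714²·(1 − 0.08116133)·13.9/492 = 0.0014814073.
Central: Wₕ = 0.50650221; term = 0.50650221²·(1 − 0.08208200)·40.2/1055 = 0.0089730515.
East: Wₕ = 0.25461066; term = 0.25461066²·(1 − 0.04937316)·73.8/319 = 0.014257025.
Sum = 0.024711484.
SE = √(0.024711484) = 0.1572.

0.1572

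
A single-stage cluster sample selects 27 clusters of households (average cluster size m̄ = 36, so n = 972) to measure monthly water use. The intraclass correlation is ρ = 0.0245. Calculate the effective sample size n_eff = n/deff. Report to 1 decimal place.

deff = 1 + (36 − 1)·0.0245 = 1 + 0.8575 = 1.8575.
n_eff = 972 / 1.8575 = 523.3.

523.3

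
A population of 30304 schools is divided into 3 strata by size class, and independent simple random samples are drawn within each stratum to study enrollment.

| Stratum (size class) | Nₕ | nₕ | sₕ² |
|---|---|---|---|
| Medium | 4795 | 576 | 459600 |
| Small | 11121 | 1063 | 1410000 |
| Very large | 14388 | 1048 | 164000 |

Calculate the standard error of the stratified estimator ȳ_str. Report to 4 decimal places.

Var(ȳ_str) = Σₕ Wₕ²(1 − fₕ)sₕ²/nₕ with Wₕ = Nₕ/N, N = 30304.
Medium: Wₕ = 0.15822994; term = 0.15822994²·(1 − 0.12012513)·459600/576 = 17.577445.
Small: Wₕ = 0.36698126; term = 0.36698126²·(1 − 0.09558493)·1410000/1063 = 161.56281.
Very large: Wₕ = 0.47478881; term = 0.47478881²·(1 − 0.07283848)·164000/1048 = 32.706864.
Sum = 211.84712.
SE = √(211.84712) = 14.5550.

14.5550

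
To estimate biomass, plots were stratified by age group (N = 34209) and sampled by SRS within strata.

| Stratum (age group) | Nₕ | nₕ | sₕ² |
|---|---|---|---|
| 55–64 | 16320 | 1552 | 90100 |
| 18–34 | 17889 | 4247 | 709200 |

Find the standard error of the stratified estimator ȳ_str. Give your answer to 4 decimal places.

Var(ȳ_str) = Σₕ Wₕ²(1 − fₕ)sₕ²/nₕ with Wₕ = Nₕ/N, N = 34209.
55–64: Wₕ = 0.47706744; term = 0.47706744²·(1 − 0.09509804)·90100/1552 = 11.956227.
18–34: Wₕ = 0.52293256; term = 0.52293256²·(1 − 0.23740846)·709200/4247 = 34.823291.
Sum = 46.779518.
SE = √(46.779518) = 6.8396.

6.8396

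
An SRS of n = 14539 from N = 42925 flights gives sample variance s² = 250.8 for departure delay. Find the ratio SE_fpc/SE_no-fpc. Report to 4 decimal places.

f = n/N = 14539/42925 = 0.33870705.
SE_no-fpc = √(s²/n) = 0.13133984; SE_fpc = √((1−f)s²/n) = 0.10680546.
Ratio = √(1−f) = 0.81319921.

0.8132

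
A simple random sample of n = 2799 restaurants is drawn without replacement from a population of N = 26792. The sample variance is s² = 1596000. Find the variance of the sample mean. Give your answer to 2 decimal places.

510.63

Under SRS without replacement, Var(ȳ) = (1 − f)·s²/n with f = n/N = 2799/26792 = 0.10447148.
Var(ȳ) = (1 − 0.10447148)·1596000/2799 = 0.89552852·570.20364 = 510.63362.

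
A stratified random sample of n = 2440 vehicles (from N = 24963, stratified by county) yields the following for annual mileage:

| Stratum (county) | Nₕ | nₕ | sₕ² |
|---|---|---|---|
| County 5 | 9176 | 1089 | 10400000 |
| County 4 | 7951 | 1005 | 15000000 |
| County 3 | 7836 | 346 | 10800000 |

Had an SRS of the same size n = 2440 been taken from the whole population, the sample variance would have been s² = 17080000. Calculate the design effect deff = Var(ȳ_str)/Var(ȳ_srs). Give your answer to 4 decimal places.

Var(ȳ_str) = Σ Wₕ²(1−fₕ)sₕ²/nₕ with Wₕ = Nₕ/24963:
  County 5: (9176/24963)²·(1−1089/9176)·10400000/1089 = 1137.2416
  County 4: (7951/24963)²·(1−1005/7951)·15000000/1005 = 1322.7817
  County 3: (7836/24963)²·(1−346/7836)·10800000/346 = 2939.885
  → Var(ȳ_str) = 5399.9083.
Var(ȳ_srs) = (1 − 2440/24963)·17080000/2440 = 6315.7874.
deff = 5399.9083 / 6315.7874 = 0.8550.

0.8550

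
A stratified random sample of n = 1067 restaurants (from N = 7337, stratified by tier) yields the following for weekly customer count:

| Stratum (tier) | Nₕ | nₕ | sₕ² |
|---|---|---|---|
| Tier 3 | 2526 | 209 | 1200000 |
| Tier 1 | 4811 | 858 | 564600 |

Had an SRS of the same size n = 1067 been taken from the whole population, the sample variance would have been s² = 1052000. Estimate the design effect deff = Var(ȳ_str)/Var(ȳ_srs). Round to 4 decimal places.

1.0168

Var(ȳ_str) = Σ Wₕ²(1−fₕ)sₕ²/nₕ with Wₕ = Nₕ/7337:
  Tier 3: (2526/7337)²·(1−209/2526)·1200000/209 = 624.2482
  Tier 1: (4811/7337)²·(1−858/4811)·564600/858 = 232.47632
  → Var(ȳ_str) = 856.72452.
Var(ȳ_srs) = (1 − 1067/7337)·1052000/1067 = 842.55904.
deff = 856.72452 / 842.55904 = 1.0168.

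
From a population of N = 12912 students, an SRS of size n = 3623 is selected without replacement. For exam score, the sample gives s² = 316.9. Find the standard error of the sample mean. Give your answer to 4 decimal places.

Under SRS without replacement, Var(ȳ) = (1 − f)·s²/n with f = n/N = 3623/12912 = 0.28059170.
Var(ȳ) = (1 − 0.28059170)·316.9/3623 = 0.71940830·0.087468948 = 0.062925888.
SE(ȳ) = √(0.062925888) = 0.2509.

0.2509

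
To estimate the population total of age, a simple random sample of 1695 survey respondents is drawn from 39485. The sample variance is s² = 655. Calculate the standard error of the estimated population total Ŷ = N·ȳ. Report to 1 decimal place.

Var(Ŷ) = N²·Var(ȳ) = N²·(1 − n/N)·s²/n.
f = 1695/39485 = 0.04292769; Var(ȳ) = 0.95707231·655/1695 = 0.3698421.
Var(Ŷ) = 39485² · 0.3698421 = 5.7660796 × 10^8.
SE(Ŷ) = √(5.7660796 × 10^8) = 24012.7.

24012.7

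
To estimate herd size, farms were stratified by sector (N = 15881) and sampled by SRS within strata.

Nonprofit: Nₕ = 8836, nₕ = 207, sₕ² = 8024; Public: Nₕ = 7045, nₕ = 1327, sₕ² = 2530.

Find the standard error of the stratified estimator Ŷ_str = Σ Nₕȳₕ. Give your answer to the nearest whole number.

Var(Ŷ_str) = Σₕ Nₕ²(1 − fₕ)sₕ²/nₕ.
Nonprofit: 8836²·(1 − 207/8836)·8024/207 = 2.9555394 × 10^9.
Public: 7045²·(1 − 1327/7045)·2530/1327 = 7.6802392 × 10^7.
Sum = 3.0323418 × 10^9.
SE = √(3.0323418 × 10^9) = 55067.

55067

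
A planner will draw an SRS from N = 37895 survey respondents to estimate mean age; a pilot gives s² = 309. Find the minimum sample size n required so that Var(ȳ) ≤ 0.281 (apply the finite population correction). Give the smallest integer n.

Without fpc, n₀ = s²/D = 309/0.281 = 1099.6441.
With fpc, (1 − n/N)·s²/n ≤ D requires n ≥ n₀/(1 + n₀/N) = 1099.6441/(1 + 1099.6441/37895) = 1068.6343.
Rounding up, n = 1069.

1069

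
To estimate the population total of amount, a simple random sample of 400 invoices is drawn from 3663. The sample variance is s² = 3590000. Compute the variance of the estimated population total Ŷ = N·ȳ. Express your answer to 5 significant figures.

1.0727 × 10^11

Var(Ŷ) = N²·Var(ȳ) = N²·(1 − n/N)·s²/n.
f = 400/3663 = 0.10920011; Var(ȳ) = 0.89079989·3590000/400 = 7994.929.
Var(Ŷ) = 3663² · 7994.929 = 1.0727251 × 10^11.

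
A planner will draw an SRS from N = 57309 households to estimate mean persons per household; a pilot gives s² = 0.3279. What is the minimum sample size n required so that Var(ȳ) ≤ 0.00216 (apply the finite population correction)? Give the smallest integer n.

Without fpc, n₀ = s²/D = 0.3279/0.00216 = 151.8056.
With fpc, (1 − n/N)·s²/n ≤ D requires n ≥ n₀/(1 + n₀/N) = 151.8056/(1 + 151.8056/57309) = 151.4045.
Rounding up, n = 152.

152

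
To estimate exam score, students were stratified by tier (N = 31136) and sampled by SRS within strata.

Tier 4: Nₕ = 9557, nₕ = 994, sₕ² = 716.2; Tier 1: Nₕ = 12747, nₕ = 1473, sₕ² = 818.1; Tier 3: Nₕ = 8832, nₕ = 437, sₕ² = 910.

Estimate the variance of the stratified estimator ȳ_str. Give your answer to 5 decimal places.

Var(ȳ_str) = Σₕ Wₕ²(1 − fₕ)sₕ²/nₕ with Wₕ = Nₕ/N, N = 31136.
Tier 4: Wₕ = 0.30694373; term = 0.30694373²·(1 − 0.10400753)·716.2/994 = 0.060823278.
Tier 1: Wₕ = 0.40939748; term = 0.40939748²·(1 − 0.11555660)·818.1/1473 = 0.08233112.
Tier 3: Wₕ = 0.28365879; term = 0.28365879²·(1 − 0.04947917)·910/437 = 0.1592627.
Sum = 0.3024171.

0.30242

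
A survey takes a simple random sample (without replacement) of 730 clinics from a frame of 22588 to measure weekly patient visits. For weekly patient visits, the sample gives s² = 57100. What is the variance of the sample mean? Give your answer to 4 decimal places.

Under SRS without replacement, Var(ȳ) = (1 − f)·s²/n with f = n/N = 730/22588 = 0.03231804.
Var(ȳ) = (1 − 0.03231804)·57100/730 = 0.96768196·78.219178 = 75.691287.

75.6913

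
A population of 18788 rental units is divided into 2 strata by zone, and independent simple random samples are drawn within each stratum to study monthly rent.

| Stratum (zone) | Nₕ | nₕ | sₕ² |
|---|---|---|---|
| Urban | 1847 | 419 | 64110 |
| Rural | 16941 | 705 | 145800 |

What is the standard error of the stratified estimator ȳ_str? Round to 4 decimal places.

12.7394

Var(ȳ_str) = Σₕ Wₕ²(1 − fₕ)sₕ²/nₕ with Wₕ = Nₕ/N, N = 18788.
Urban: Wₕ = 0.09830743; term = 0.09830743²·(1 − 0.22685436)·64110/419 = 1.143262.
Rural: Wₕ = 0.90169257; term = 0.90169257²·(1 − 0.04161502)·145800/705 = 161.14817.
Sum = 162.29143.
SE = √(162.29143) = 12.7394.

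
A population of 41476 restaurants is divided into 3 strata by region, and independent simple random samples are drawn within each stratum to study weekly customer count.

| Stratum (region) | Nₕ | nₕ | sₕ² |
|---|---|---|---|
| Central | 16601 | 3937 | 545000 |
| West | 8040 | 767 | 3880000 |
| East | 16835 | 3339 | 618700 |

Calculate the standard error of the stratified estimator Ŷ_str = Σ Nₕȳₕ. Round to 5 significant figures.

Var(Ŷ_str) = Σₕ Nₕ²(1 − fₕ)sₕ²/nₕ.
Central: 16601²·(1 − 3937/16601)·545000/3937 = 2.9102898 × 10^10.
West: 8040²·(1 − 767/8040)·3880000/767 = 2.9580533 × 10^11.
East: 16835²·(1 − 3339/16835)·618700/3339 = 4.209998 × 10^10.
Sum = 3.6700821 × 10^11.
SE = √(3.6700821 × 10^11) = 605810.

605810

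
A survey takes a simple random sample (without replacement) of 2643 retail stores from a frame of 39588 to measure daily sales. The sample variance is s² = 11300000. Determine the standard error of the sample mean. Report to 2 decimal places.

63.17

Under SRS without replacement, Var(ȳ) = (1 − f)·s²/n with f = n/N = 2643/39588 = 0.06676266.
Var(ȳ) = (1 − 0.06676266)·11300000/2643 = 0.93323734·4275.4446 = 3990.0045.
SE(ȳ) = √(3990.0045) = 63.17.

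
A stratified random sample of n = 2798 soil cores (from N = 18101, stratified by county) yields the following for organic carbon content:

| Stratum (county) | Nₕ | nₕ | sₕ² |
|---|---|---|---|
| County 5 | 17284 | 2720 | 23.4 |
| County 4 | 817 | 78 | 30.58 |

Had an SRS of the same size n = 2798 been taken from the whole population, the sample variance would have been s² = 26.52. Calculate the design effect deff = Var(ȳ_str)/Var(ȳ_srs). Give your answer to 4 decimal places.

0.9150

Var(ȳ_str) = Σ Wₕ²(1−fₕ)sₕ²/nₕ with Wₕ = Nₕ/18101:
  County 5: (17284/18101)²·(1−2720/17284)·23.4/2720 = 0.0066094717
  County 4: (817/18101)²·(1−78/817)·30.58/78 = 7.2244408 × 10^-4
  → Var(ȳ_str) = 0.0073319158.
Var(ȳ_srs) = (1 − 2798/18101)·26.52/2798 = 0.0080130863.
deff = 0.0073319158 / 0.0080130863 = 0.9150.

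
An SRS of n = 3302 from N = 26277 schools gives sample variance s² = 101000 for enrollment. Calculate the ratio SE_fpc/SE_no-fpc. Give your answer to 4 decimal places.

0.9351

f = n/N = 3302/26277 = 0.12566122.
SE_no-fpc = √(s²/n) = 5.5305988; SE_fpc = √((1−f)s²/n) = 5.1714463.
Ratio = √(1−f) = 0.93506084.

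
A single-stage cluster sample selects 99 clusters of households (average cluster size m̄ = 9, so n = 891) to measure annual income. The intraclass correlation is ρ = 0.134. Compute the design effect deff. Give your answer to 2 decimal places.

deff = 1 + (9 − 1)·0.134 = 1 + 1.072 = 2.072.

2.07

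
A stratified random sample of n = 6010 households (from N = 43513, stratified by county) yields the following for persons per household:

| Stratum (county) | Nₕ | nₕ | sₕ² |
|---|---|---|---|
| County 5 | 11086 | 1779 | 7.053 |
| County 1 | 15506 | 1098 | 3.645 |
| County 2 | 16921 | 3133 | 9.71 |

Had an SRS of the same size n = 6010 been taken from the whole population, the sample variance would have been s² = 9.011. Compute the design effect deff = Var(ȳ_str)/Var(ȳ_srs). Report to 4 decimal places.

0.7658

Var(ȳ_str) = Σ Wₕ²(1−fₕ)sₕ²/nₕ with Wₕ = Nₕ/43513:
  County 5: (11086/43513)²·(1−1779/11086)·7.053/1779 = 2.1604512 × 10^-4
  County 1: (15506/43513)²·(1−1098/15506)·3.645/1098 = 3.9170636 × 10^-4
  County 2: (16921/43513)²·(1−3133/16921)·9.71/3133 = 3.8189861 × 10^-4
  → Var(ȳ_str) = 9.8965009 × 10^-4.
Var(ȳ_srs) = (1 − 6010/43513)·9.011/6010 = 0.0012922469.
deff = (9.8965009 × 10^-4) / 0.0012922469 = 0.7658.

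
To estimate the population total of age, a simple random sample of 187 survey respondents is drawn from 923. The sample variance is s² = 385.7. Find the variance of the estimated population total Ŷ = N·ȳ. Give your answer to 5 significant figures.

1.4012 × 10^6

Var(Ŷ) = N²·Var(ȳ) = N²·(1 − n/N)·s²/n.
f = 187/923 = 0.20260022; Var(ȳ) = 0.79739978·385.7/187 = 1.6446904.
Var(Ŷ) = 923² · 1.6446904 = 1.4011594 × 10^6.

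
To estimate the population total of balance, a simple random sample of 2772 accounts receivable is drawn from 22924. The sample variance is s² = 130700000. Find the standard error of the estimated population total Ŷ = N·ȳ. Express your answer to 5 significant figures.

Var(Ŷ) = N²·Var(ȳ) = N²·(1 − n/N)·s²/n.
f = 2772/22924 = 0.12092131; Var(ȳ) = 0.87907869·130700000/2772 = 41448.624.
Var(Ŷ) = 22924² · 41448.624 = 2.1781657 × 10^13.
SE(Ŷ) = √(2.1781657 × 10^13) = 4.6671 × 10^6.

4.6671 × 10^6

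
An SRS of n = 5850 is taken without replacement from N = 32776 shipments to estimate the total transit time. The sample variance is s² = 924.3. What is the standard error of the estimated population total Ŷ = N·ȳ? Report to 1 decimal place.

11808.4

Var(Ŷ) = N²·Var(ȳ) = N²·(1 − n/N)·s²/n.
f = 5850/32776 = 0.17848426; Var(ȳ) = 0.82151574·924.3/5850 = 0.12979949.
Var(Ŷ) = 32776² · 0.12979949 = 1.394392 × 10^8.
SE(Ŷ) = √(1.394392 × 10^8) = 11808.4.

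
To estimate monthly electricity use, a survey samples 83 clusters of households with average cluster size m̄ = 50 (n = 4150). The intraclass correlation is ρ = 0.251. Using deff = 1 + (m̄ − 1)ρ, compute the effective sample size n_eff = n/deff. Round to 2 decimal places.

deff = 1 + (50 − 1)·0.251 = 1 + 12.299 = 13.299.
n_eff = 4150 / 13.299 = 312.05.

312.05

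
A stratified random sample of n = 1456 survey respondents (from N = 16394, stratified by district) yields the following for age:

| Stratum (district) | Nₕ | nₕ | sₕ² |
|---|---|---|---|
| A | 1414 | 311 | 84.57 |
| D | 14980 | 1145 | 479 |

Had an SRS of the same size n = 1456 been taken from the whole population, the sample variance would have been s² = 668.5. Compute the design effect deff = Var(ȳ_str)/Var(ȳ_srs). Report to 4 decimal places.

Var(ȳ_str) = Σ Wₕ²(1−fₕ)sₕ²/nₕ with Wₕ = Nₕ/16394:
  A: (1414/16394)²·(1−311/1414)·84.57/311 = 0.0015780145
  D: (14980/16394)²·(1−1145/14980)·479/1145 = 0.32259018
  → Var(ȳ_str) = 0.32416819.
Var(ȳ_srs) = (1 − 1456/16394)·668.5/1456 = 0.4183575.
deff = 0.32416819 / 0.4183575 = 0.7749.

0.7749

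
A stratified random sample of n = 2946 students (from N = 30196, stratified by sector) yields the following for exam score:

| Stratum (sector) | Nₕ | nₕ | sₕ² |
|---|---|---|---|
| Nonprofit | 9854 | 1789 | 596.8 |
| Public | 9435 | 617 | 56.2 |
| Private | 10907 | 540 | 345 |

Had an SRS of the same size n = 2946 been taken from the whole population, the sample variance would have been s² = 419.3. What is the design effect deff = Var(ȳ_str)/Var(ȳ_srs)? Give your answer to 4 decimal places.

0.9079

Var(ȳ_str) = Σ Wₕ²(1−fₕ)sₕ²/nₕ with Wₕ = Nₕ/30196:
  Nonprofit: (9854/30196)²·(1−1789/9854)·596.8/1789 = 0.029076128
  Public: (9435/30196)²·(1−617/9435)·56.2/617 = 0.0083112112
  Private: (10907/30196)²·(1−540/10907)·345/540 = 0.079229135
  → Var(ȳ_str) = 0.11661647.
Var(ȳ_srs) = (1 − 2946/30196)·419.3/2946 = 0.12844264.
deff = 0.11661647 / 0.12844264 = 0.9079.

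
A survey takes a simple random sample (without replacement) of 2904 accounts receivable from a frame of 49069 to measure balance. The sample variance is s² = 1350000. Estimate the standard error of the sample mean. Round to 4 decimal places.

Under SRS without replacement, Var(ȳ) = (1 − f)·s²/n with f = n/N = 2904/49069 = 0.05918197.
Var(ȳ) = (1 − 0.05918197)·1350000/2904 = 0.94081803·464.87603 = 437.36375.
SE(ȳ) = √(437.36375) = 20.9132.

20.9132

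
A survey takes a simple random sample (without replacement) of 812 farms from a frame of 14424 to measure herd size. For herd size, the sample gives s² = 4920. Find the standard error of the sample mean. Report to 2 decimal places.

2.39

Under SRS without replacement, Var(ȳ) = (1 − f)·s²/n with f = n/N = 812/14424 = 0.05629506.
Var(ȳ) = (1 − 0.05629506)·4920/812 = 0.94370494·6.0591133 = 5.7180151.
SE(ȳ) = √(5.7180151) = 2.39.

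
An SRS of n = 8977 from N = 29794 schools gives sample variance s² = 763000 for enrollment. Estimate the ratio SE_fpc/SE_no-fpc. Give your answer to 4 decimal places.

f = n/N = 8977/29794 = 0.30130228.
SE_no-fpc = √(s²/n) = 9.2192726; SE_fpc = √((1−f)s²/n) = 7.7062185.
Ratio = √(1−f) = 0.83588141.

0.8359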